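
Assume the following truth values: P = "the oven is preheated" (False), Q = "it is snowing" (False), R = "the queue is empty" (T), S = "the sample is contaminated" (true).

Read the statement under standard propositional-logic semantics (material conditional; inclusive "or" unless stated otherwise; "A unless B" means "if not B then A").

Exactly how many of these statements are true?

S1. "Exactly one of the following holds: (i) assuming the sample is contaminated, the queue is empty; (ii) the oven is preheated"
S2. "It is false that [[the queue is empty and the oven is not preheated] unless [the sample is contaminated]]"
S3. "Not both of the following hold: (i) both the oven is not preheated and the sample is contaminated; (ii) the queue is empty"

1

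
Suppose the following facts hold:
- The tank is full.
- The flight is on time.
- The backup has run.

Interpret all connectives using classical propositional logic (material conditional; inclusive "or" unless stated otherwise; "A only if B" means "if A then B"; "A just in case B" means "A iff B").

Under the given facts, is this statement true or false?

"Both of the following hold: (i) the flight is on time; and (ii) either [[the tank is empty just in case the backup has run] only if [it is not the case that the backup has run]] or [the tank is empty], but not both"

True.

Let G = "the flight is delayed" (F), R = "the tank is full" (T), H = "the backup has run" (T).
Parsed as ¬G ∧ (((¬R ↔ H) → ¬H) ⊕ ¬R)

¬G = ¬F = T
¬R = ¬T = F
¬R ↔ H = F ↔ T = F
¬H = ¬T = F
(¬R ↔ H) → ¬H = F → F = T
¬R = ¬T = F
((¬R ↔ H) → ¬H) ⊕ ¬R = T ⊕ F = T
¬G ∧ (((¬R ↔ H) → ¬H) ⊕ ¬R) = T ∧ T = T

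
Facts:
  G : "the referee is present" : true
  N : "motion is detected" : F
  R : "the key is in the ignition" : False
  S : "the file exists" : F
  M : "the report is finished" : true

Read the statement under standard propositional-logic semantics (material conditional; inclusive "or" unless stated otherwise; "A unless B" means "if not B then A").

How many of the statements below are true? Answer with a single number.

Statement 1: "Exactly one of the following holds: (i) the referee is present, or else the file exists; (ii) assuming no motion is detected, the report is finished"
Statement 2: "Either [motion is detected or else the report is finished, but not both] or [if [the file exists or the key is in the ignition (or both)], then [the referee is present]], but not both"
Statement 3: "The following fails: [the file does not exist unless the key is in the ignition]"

0

Statement 1: Formalization: (G | S) xor (~N -> M)

G | S = T | F = T
~N = ~F = T
~N -> M = T -> T = T
(G | S) xor (~N -> M) = T xor T = F
So Statement 1 is false.

Statement 2: Parsed as (N xor M) xor ((S | R) -> G)

N xor M = F xor T = T
S | R = F | F = F
(S | R) -> G = F -> T = T
(N xor M) xor ((S | R) -> G) = T xor T = F
Hence Statement 2 is false.

Statement 3: Formalization: ~(~S | R)

~S = ~F = T
~S | R = T | F = T
~(~S | R) = ~T = F
So Statement 3 is false.

True statements: 0 (none).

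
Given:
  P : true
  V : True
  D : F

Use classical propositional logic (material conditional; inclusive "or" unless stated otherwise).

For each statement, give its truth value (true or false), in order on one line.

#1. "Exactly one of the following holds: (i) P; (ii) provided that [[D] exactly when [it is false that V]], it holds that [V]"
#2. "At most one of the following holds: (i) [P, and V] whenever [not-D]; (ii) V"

#1: In symbols: P xor ((D <-> ~V) -> V)

~V = ~T = F
D <-> ~V = F <-> F = T
(D <-> ~V) -> V = T -> T = T
P xor ((D <-> ~V) -> V) = T xor T = F
Hence #1 is false.

#2: Formalization: (~D -> (P & V)) nand V

~D = ~F = T
P & V = T & T = T
~D -> (P & V) = T -> T = T
(~D -> (P & V)) nand V = T nand T = F
Hence #2 is false.

#1 F; #2 F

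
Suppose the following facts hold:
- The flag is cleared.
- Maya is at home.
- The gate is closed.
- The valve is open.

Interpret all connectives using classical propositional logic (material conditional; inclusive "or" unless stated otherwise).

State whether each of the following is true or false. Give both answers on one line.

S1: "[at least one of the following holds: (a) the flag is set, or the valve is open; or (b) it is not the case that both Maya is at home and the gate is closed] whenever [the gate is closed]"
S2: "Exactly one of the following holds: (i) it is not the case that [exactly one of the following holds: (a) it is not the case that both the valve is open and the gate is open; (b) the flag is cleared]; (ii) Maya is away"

S1 True, S2 True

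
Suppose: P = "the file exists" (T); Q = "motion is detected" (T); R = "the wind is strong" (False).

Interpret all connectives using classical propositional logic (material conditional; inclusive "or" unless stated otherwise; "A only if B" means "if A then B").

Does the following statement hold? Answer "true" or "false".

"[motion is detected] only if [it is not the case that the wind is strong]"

Formalization: Q -> not R

not R = not False = True
Q -> not R = True -> True = True

True.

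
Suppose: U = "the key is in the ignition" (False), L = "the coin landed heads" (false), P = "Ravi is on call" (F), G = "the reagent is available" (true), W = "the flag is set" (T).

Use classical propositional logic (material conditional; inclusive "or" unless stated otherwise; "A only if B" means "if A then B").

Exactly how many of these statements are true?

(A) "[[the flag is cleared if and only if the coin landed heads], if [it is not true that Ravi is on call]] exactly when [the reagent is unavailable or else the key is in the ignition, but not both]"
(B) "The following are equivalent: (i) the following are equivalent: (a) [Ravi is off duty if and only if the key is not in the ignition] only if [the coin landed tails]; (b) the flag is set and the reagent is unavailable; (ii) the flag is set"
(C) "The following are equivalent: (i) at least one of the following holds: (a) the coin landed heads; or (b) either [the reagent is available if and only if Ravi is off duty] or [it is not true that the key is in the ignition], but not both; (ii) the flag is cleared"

(A): In symbols: (~P -> (~W <-> L)) <-> (~G xor U)

~P = ~F = T
~W = ~T = F
~W <-> L = F <-> F = T
~P -> (~W <-> L) = T -> T = T
~G = ~T = F
~G xor U = F xor F = F
(~P -> (~W <-> L)) <-> (~G xor U) = T <-> F = F
So (A) is false.

(B): Parsed as (((~P <-> ~U) -> ~L) <-> (W & ~G)) <-> W

~P = ~F = T
~U = ~F = T
~P <-> ~U = T <-> T = T
~L = ~F = T
(~P <-> ~U) -> ~L = T -> T = T
~G = ~T = F
W & ~G = T & F = F
((~P <-> ~U) -> ~L) <-> (W & ~G) = T <-> F = F
(((~P <-> ~U) -> ~L) <-> (W & ~G)) <-> W = F <-> T = F
So (B) is false.

(C): Parsed as (L | ((G <-> ~P) xor ~U)) <-> ~W

~P = ~F = T
G <-> ~P = T <-> T = T
~U = ~F = T
(G <-> ~P) xor ~U = T xor T = F
L | ((G <-> ~P) xor ~U) = F | F = F
~W = ~T = F
(L | ((G <-> ~P) xor ~U)) <-> ~W = F <-> F = T
Hence (C) is true.

Count: 1.

1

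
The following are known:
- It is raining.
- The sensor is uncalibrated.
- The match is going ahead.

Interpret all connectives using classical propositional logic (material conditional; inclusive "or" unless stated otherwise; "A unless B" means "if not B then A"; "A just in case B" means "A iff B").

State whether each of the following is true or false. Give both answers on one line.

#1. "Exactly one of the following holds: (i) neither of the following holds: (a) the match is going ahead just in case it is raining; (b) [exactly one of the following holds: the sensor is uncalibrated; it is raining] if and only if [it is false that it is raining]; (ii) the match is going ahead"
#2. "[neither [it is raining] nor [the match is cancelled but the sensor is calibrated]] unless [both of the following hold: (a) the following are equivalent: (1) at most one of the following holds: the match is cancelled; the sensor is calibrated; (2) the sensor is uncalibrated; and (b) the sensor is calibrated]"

#1 true / #2 false

Let R = "the match is cancelled" (F), P = "it is raining" (T), Q = "the sensor is calibrated" (F).

#1: Formalization: ((¬R ↔ P) ↓ ((¬Q ⊕ P) ↔ ¬P)) ⊕ ¬R

¬R = ¬F = T
¬R ↔ P = T ↔ T = T
¬Q = ¬F = T
¬Q ⊕ P = T ⊕ T = F
¬P = ¬T = F
(¬Q ⊕ P) ↔ ¬P = F ↔ F = T
(¬R ↔ P) ↓ ((¬Q ⊕ P) ↔ ¬P) = T ↓ T = F
¬R = ¬F = T
((¬R ↔ P) ↓ ((¬Q ⊕ P) ↔ ¬P)) ⊕ ¬R = F ⊕ T = T
Hence #1 is true.

#2: In symbols: (P ↓ (R ∧ Q)) ∨ (((R ↑ Q) ↔ ¬Q) ∧ Q)

R ∧ Q = F ∧ F = F
P ↓ (R ∧ Q) = T ↓ F = F
R ↑ Q = F ↑ F = T
¬Q = ¬F = T
(R ↑ Q) ↔ ¬Q = T ↔ T = T
((R ↑ Q) ↔ ¬Q) ∧ Q = T ∧ F = F
(P ↓ (R ∧ Q)) ∨ (((R ↑ Q) ↔ ¬Q) ∧ Q) = F ∨ F = F
Hence #2 is false.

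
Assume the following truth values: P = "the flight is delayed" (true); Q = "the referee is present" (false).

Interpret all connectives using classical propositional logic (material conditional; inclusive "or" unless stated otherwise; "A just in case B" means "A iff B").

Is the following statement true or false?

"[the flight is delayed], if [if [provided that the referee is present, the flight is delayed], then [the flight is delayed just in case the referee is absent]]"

Values: Q=F, P=T.
In symbols: ((Q -> P) -> (P <-> ~Q)) -> P

Q -> P = F -> T = T
~Q = ~F = T
P <-> ~Q = T <-> T = T
(Q -> P) -> (P <-> ~Q) = T -> T = T
((Q -> P) -> (P <-> ~Q)) -> P = T -> T = T

The statement is true.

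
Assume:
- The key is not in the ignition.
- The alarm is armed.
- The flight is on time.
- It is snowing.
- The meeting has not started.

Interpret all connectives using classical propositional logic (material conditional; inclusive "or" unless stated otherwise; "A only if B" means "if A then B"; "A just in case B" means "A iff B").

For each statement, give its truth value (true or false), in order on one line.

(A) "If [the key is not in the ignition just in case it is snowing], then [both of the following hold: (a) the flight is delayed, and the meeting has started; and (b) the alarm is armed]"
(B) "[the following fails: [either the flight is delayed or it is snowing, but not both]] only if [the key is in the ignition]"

(A) False, (B) True

Let W = "the key is in the ignition" (F), P = "it is snowing" (T), V = "the flight is delayed" (F), N = "the meeting has started" (F), K = "the alarm is armed" (T).

(A): Parsed as (~W <-> P) -> ((V & N) & K)

~W = ~F = T
~W <-> P = T <-> T = T
V & N = F & F = F
(V & N) & K = F & T = F
(~W <-> P) -> ((V & N) & K) = T -> F = F
Thus (A) is false.

(B): This is ~(V xor P) -> W.

V xor P = F xor T = T
~(V xor P) = ~T = F
~(V xor P) -> W = F -> F = T
Hence (B) is true.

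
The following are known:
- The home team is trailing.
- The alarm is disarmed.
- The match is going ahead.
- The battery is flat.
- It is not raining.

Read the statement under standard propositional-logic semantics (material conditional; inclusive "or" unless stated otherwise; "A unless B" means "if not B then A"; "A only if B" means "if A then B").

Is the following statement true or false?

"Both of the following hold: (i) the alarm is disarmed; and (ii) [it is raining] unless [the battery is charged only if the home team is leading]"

Let Q = "the alarm is armed" (F), U = "it is raining" (F), S = "the battery is charged" (F), P = "the home team is leading" (F).
Parsed as ~Q & (U | (S -> P))

~Q = ~F = T
S -> P = F -> F = T
U | (S -> P) = F | T = T
~Q & (U | (S -> P)) = T & T = T

True.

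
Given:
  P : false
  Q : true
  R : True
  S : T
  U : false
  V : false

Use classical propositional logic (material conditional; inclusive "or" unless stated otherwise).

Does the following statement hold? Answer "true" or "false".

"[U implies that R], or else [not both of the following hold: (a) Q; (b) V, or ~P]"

In symbols: (U -> R) or (Q nand (V or not P))

U -> R = False -> True = True
not P = not False = True
V or not P = False or True = True
Q nand (V or not P) = True nand True = False
(U -> R) or (Q nand (V or not P)) = True or False = True

True.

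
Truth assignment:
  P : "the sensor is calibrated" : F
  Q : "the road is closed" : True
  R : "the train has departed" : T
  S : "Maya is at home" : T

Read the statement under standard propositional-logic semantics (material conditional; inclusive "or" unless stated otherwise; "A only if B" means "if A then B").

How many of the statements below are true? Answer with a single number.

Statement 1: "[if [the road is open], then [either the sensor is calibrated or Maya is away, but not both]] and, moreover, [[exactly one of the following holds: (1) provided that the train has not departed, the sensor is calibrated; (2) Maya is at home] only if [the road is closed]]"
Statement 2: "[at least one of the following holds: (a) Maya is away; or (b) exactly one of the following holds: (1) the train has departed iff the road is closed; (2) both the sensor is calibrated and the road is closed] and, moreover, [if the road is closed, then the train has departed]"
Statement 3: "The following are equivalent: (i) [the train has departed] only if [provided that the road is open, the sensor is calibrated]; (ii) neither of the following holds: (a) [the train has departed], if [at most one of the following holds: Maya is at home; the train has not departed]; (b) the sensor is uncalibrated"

Statement 1: Parsed as (not Q -> (P xor not S)) and (((not R -> P) xor S) -> Q)

not Q = not True = False
not S = not True = False
P xor not S = False xor False = False
not Q -> (P xor not S) = False -> False = True
not R = not True = False
not R -> P = False -> False = True
(not R -> P) xor S = True xor True = False
((not R -> P) xor S) -> Q = False -> True = True
(not Q -> (P xor not S)) and (((not R -> P) xor S) -> Q) = True and True = True
So Statement 1 is true.

Statement 2: Parsed as (not S or ((R iff Q) xor (P and Q))) and (Q -> R)

not S = not True = False
R iff Q = True iff True = True
P and Q = False and True = False
(R iff Q) xor (P and Q) = True xor False = True
not S or ((R iff Q) xor (P and Q)) = False or True = True
Q -> R = True -> True = True
(not S or ((R iff Q) xor (P and Q))) and (Q -> R) = True and True = True
Thus Statement 2 is true.

Statement 3: Parsed as (R -> (not Q -> P)) iff (((S nand not R) -> R) nor not P)

not Q = not True = False
not Q -> P = False -> False = True
R -> (not Q -> P) = True -> True = True
not R = not True = False
S nand not R = True nand False = True
(S nand not R) -> R = True -> True = True
not P = not False = True
((S nand not R) -> R) nor not P = True nor True = False
(R -> (not Q -> P)) iff (((S nand not R) -> R) nor not P) = True iff False = False
So Statement 3 is false.

True statements: 2.

2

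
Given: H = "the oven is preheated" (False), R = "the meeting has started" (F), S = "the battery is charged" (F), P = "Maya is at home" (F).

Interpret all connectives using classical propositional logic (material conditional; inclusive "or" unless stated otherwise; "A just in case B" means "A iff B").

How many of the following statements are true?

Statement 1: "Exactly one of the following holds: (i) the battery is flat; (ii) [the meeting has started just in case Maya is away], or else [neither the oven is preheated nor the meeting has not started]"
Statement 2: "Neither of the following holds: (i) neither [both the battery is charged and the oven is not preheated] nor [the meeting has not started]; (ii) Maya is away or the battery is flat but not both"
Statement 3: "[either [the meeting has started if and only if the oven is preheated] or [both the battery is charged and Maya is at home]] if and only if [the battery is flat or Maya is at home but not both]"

3

Statement 1: In symbols: not S xor ((R iff not P) or (H nor not R))

not S = not False = True
not P = not False = True
R iff not P = False iff True = False
not R = not False = True
H nor not R = False nor True = False
(R iff not P) or (H nor not R) = False or False = False
not S xor ((R iff not P) or (H nor not R)) = True xor False = True
Thus Statement 1 is true.

Statement 2: This is ((S and not H) nor not R) nor (not P xor not S).

not H = not False = True
S and not H = False and True = False
not R = not False = True
(S and not H) nor not R = False nor True = False
not P = not False = True
not S = not False = True
not P xor not S = True xor True = False
((S and not H) nor not R) nor (not P xor not S) = False nor False = True
Hence Statement 2 is true.

Statement 3: Formalization: ((R iff H) or (S and P)) iff (not S xor P)

R iff H = False iff False = True
S and P = False and False = False
(R iff H) or (S and P) = True or False = True
not S = not False = True
not S xor P = True xor False = True
((R iff H) or (S and P)) iff (not S xor P) = True iff True = True
So Statement 3 is true.

Count: 3.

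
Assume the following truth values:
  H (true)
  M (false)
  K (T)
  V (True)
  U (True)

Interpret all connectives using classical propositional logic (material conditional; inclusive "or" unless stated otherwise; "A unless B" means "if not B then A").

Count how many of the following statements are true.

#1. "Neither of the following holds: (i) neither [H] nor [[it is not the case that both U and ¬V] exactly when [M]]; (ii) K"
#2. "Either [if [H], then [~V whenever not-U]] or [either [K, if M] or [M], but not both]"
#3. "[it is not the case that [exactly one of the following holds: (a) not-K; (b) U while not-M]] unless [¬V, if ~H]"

2

#1: Formalization: (H nor ((U nand ~V) <-> M)) nor K

~V = ~T = F
U nand ~V = T nand F = T
(U nand ~V) <-> M = T <-> F = F
H nor ((U nand ~V) <-> M) = T nor F = F
(H nor ((U nand ~V) <-> M)) nor K = F nor T = F
So #1 is false.

#2: Formalization: (H -> (~U -> ~V)) | ((M -> K) xor M)

~U = ~T = F
~V = ~T = F
~U -> ~V = F -> F = T
H -> (~U -> ~V) = T -> T = T
M -> K = F -> T = T
(M -> K) xor M = T xor F = T
(H -> (~U -> ~V)) | ((M -> K) xor M) = T | T = T
Thus #2 is true.

#3: Formalization: ~(~K xor (U & ~M)) | (~H -> ~V)

~K = ~T = F
~M = ~F = T
U & ~M = T & T = T
~K xor (U & ~M) = F xor T = T
~(~K xor (U & ~M)) = ~T = F
~H = ~T = F
~V = ~T = F
~H -> ~V = F -> F = T
~(~K xor (U & ~M)) | (~H -> ~V) = F | T = T
Hence #3 is true.

True statements: 2 (#2, #3).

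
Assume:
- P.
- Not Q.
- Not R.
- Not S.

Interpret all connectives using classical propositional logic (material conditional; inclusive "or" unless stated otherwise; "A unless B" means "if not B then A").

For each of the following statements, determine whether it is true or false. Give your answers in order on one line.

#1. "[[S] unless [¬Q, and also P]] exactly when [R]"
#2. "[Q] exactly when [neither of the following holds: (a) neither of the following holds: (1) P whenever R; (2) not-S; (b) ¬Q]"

#1: Parsed as (S ∨ (¬Q ∧ P)) ↔ R

¬Q = ¬F = T
¬Q ∧ P = T ∧ T = T
S ∨ (¬Q ∧ P) = F ∨ T = T
(S ∨ (¬Q ∧ P)) ↔ R = T ↔ F = F
Thus #1 is false.

#2: In symbols: Q ↔ (((R → P) ↓ ¬S) ↓ ¬Q)

R → P = F → T = T
¬S = ¬F = T
(R → P) ↓ ¬S = T ↓ T = F
¬Q = ¬F = T
((R → P) ↓ ¬S) ↓ ¬Q = F ↓ T = F
Q ↔ (((R → P) ↓ ¬S) ↓ ¬Q) = F ↔ F = T
Thus #2 is true.

#1 F; #2 T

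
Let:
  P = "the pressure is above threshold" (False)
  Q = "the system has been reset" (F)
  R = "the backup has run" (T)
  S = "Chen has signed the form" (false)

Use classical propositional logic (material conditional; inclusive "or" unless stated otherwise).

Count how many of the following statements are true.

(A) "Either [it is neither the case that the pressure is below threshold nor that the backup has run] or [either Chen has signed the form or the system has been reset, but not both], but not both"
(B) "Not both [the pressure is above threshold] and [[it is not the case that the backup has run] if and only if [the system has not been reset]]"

1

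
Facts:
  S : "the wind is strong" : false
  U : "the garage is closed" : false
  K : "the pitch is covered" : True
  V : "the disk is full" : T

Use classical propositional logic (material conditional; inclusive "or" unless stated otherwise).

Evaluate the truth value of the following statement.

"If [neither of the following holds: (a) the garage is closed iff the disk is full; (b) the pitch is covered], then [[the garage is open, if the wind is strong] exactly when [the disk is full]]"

true

This is ((U <-> V) nor K) -> ((S -> ~U) <-> V).

U <-> V = F <-> T = F
(U <-> V) nor K = F nor T = F
~U = ~F = T
S -> ~U = F -> T = T
(S -> ~U) <-> V = T <-> T = T
((U <-> V) nor K) -> ((S -> ~U) <-> V) = F -> T = T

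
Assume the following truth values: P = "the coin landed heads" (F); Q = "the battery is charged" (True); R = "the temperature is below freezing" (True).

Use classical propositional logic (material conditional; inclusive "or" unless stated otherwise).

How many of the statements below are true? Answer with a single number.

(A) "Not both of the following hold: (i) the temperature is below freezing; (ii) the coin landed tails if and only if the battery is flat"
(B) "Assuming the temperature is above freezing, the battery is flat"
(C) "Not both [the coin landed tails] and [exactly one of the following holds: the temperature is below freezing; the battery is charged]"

3

(A): Parsed as R nand (~P <-> ~Q)

~P = ~F = T
~Q = ~T = F
~P <-> ~Q = T <-> F = F
R nand (~P <-> ~Q) = T nand F = T
Hence (A) is true.

(B): In symbols: ~R -> ~Q

~R = ~T = F
~Q = ~T = F
~R -> ~Q = F -> F = T
Hence (B) is true.

(C): This is ~P nand (R xor Q).

~P = ~F = T
R xor Q = T xor T = F
~P nand (R xor Q) = T nand F = T
Thus (C) is true.

3 of the 3 statements are true ((A), (B), (C)).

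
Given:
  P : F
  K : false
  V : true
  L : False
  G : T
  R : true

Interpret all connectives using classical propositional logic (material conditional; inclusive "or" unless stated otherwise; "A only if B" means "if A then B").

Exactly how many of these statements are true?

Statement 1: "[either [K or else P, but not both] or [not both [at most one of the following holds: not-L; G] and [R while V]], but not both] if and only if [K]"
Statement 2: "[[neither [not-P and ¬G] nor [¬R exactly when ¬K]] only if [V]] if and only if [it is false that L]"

1

Statement 1: Parsed as ((K ⊕ P) ⊕ ((¬L ↑ G) ↑ (R ∧ V))) ↔ K

K ⊕ P = F ⊕ F = F
¬L = ¬F = T
¬L ↑ G = T ↑ T = F
R ∧ V = T ∧ T = T
(¬L ↑ G) ↑ (R ∧ V) = F ↑ T = T
(K ⊕ P) ⊕ ((¬L ↑ G) ↑ (R ∧ V)) = F ⊕ T = T
((K ⊕ P) ⊕ ((¬L ↑ G) ↑ (R ∧ V))) ↔ K = T ↔ F = F
So Statement 1 is false.

Statement 2: In symbols: (((¬P ∧ ¬G) ↓ (¬R ↔ ¬K)) → V) ↔ ¬L

¬P = ¬F = T
¬G = ¬T = F
¬P ∧ ¬G = T ∧ F = F
¬R = ¬T = F
¬K = ¬F = T
¬R ↔ ¬K = F ↔ T = F
(¬P ∧ ¬G) ↓ (¬R ↔ ¬K) = F ↓ F = T
((¬P ∧ ¬G) ↓ (¬R ↔ ¬K)) → V = T → T = T
¬L = ¬F = T
(((¬P ∧ ¬G) ↓ (¬R ↔ ¬K)) → V) ↔ ¬L = T ↔ T = T
So Statement 2 is true.

Count: 1.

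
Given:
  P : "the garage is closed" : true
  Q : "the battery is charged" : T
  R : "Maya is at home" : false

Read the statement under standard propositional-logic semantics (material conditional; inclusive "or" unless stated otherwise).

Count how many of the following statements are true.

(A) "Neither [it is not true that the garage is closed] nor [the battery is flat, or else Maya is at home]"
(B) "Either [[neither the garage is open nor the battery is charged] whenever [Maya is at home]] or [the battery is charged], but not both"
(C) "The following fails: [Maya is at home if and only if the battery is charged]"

(A): This is not P nor (not Q or R).

not P = not True = False
not Q = not True = False
not Q or R = False or False = False
not P nor (not Q or R) = False nor False = True
Hence (A) is true.

(B): This is (R -> (not P nor Q)) xor Q.

not P = not True = False
not P nor Q = False nor True = False
R -> (not P nor Q) = False -> False = True
(R -> (not P nor Q)) xor Q = True xor True = False
Thus (B) is false.

(C): Parsed as not (R iff Q)

R iff Q = False iff True = False
not (R iff Q) = not False = True
Hence (C) is true.

True statements: 2 ((A), (C)).

2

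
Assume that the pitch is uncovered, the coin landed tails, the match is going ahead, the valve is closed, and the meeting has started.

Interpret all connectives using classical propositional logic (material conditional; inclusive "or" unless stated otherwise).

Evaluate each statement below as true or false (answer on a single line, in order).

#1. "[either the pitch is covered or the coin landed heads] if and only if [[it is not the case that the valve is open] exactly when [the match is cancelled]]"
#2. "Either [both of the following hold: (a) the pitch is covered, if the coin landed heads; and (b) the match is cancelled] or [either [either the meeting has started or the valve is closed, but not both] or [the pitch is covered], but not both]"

Let M = "the pitch is covered" (False), P = "the coin landed heads" (False), L = "the valve is open" (False), R = "the match is cancelled" (False), V = "the meeting has started" (True).

#1: In symbols: (M or P) iff (not L iff R)

M or P = False or False = False
not L = not False = True
not L iff R = True iff False = False
(M or P) iff (not L iff R) = False iff False = True
Hence #1 is true.

#2: This is ((P -> M) and R) or ((V xor not L) xor M).

P -> M = False -> False = True
(P -> M) and R = True and False = False
not L = not False = True
V xor not L = True xor True = False
(V xor not L) xor M = False xor False = False
((P -> M) and R) or ((V xor not L) xor M) = False or False = False
So #2 is false.

#1 True / #2 False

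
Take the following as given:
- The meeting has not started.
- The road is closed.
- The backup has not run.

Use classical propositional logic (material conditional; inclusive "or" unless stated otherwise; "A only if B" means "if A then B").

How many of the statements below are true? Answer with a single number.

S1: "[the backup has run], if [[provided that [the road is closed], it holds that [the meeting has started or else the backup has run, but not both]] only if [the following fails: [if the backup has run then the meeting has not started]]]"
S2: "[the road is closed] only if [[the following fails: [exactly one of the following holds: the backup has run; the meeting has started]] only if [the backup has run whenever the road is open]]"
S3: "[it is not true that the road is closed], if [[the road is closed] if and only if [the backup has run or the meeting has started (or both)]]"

Let N = "the road is closed" (True), D = "the meeting has started" (False), Q = "the backup has run" (False).

S1: In symbols: ((N -> (D xor Q)) -> not (Q -> not D)) -> Q

D xor Q = False xor False = False
N -> (D xor Q) = True -> False = False
not D = not False = True
Q -> not D = False -> True = True
not (Q -> not D) = not True = False
(N -> (D xor Q)) -> not (Q -> not D) = False -> False = True
((N -> (D xor Q)) -> not (Q -> not D)) -> Q = True -> False = False
So S1 is false.

S2: In symbols: N -> (not (Q xor D) -> (not N -> Q))

Q xor D = False xor False = False
not (Q xor D) = not False = True
not N = not True = False
not N -> Q = False -> False = True
not (Q xor D) -> (not N -> Q) = True -> True = True
N -> (not (Q xor D) -> (not N -> Q)) = True -> True = True
So S2 is true.

S3: This is (N iff (Q or D)) -> not N.

Q or D = False or False = False
N iff (Q or D) = True iff False = False
not N = not True = False
(N iff (Q or D)) -> not N = False -> False = True
So S3 is true.

True statements: 2.

2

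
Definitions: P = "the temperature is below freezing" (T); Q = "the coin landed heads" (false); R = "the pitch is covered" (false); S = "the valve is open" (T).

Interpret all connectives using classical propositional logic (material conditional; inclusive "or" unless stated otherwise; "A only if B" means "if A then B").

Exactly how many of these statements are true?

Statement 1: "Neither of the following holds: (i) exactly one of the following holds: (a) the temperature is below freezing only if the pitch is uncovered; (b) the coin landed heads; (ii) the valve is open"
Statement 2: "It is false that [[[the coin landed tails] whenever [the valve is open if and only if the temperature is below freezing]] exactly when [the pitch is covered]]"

Statement 1: In symbols: ((P → ¬R) ⊕ Q) ↓ S

¬R = ¬F = T
P → ¬R = T → T = T
(P → ¬R) ⊕ Q = T ⊕ F = T
((P → ¬R) ⊕ Q) ↓ S = T ↓ T = F
Thus Statement 1 is false.

Statement 2: This is ¬(((S ↔ P) → ¬Q) ↔ R).

S ↔ P = T ↔ T = T
¬Q = ¬F = T
(S ↔ P) → ¬Q = T → T = T
((S ↔ P) → ¬Q) ↔ R = T ↔ F = F
¬(((S ↔ P) → ¬Q) ↔ R) = ¬F = T
So Statement 2 is true.

1 of the 2 statements is true.

1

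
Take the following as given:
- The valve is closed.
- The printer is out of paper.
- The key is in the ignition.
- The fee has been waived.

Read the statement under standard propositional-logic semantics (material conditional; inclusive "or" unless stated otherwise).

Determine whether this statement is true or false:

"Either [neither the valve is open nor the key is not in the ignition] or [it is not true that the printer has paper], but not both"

false

Let P = "the valve is open" (F), R = "the key is in the ignition" (T), Q = "the printer has paper" (F).
Parsed as (P nor ~R) xor ~Q

~R = ~T = F
P nor ~R = F nor F = T
~Q = ~F = T
(P nor ~R) xor ~Q = T xor T = F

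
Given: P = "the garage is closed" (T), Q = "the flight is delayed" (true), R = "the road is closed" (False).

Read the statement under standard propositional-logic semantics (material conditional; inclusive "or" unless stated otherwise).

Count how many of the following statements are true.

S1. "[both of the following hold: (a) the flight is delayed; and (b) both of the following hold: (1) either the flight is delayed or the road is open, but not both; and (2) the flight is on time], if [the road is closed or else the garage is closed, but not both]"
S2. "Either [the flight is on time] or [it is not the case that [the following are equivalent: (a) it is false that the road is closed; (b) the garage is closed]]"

0

S1: This is (R xor P) -> (Q & ((Q xor ~R) & ~Q)).

R xor P = F xor T = T
~R = ~F = T
Q xor ~R = T xor T = F
~Q = ~T = F
(Q xor ~R) & ~Q = F & F = F
Q & ((Q xor ~R) & ~Q) = T & F = F
(R xor P) -> (Q & ((Q xor ~R) & ~Q)) = T -> F = F
So S1 is false.

S2: Parsed as ~Q | ~(~R <-> P)

~Q = ~T = F
~R = ~F = T
~R <-> P = T <-> T = T
~(~R <-> P) = ~T = F
~Q | ~(~R <-> P) = F | F = F
Thus S2 is false.

0 of the 2 statements are true (none).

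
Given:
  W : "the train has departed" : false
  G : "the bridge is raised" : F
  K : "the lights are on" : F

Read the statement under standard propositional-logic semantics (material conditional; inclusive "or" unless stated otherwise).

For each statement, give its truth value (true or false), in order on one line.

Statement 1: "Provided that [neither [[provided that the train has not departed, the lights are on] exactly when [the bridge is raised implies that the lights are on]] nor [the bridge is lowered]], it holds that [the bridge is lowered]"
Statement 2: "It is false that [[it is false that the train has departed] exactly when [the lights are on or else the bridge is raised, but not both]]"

Statement 1 true / Statement 2 true

Statement 1: Formalization: (((¬W → K) ↔ (G → K)) ↓ ¬G) → ¬G

¬W = ¬F = T
¬W → K = T → F = F
G → K = F → F = T
(¬W → K) ↔ (G → K) = F ↔ T = F
¬G = ¬F = T
((¬W → K) ↔ (G → K)) ↓ ¬G = F ↓ T = F
¬G = ¬F = T
(((¬W → K) ↔ (G → K)) ↓ ¬G) → ¬G = F → T = T
Thus Statement 1 is true.

Statement 2: Parsed as ¬(¬W ↔ (K ⊕ G))

¬W = ¬F = T
K ⊕ G = F ⊕ F = F
¬W ↔ (K ⊕ G) = T ↔ F = F
¬(¬W ↔ (K ⊕ G)) = ¬F = T
Thus Statement 2 is true.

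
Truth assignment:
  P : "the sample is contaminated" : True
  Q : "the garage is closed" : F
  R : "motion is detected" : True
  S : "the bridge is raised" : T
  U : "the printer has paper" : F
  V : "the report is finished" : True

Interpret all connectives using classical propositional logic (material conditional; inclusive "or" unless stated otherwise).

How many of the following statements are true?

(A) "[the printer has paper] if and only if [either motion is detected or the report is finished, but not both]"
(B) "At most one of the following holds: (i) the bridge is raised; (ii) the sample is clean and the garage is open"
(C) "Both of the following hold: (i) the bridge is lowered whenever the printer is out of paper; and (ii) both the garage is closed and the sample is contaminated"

2

(A): Parsed as U <-> (R xor V)

R xor V = T xor T = F
U <-> (R xor V) = F <-> F = T
So (A) is true.

(B): In symbols: S nand (~P & ~Q)

~P = ~T = F
~Q = ~F = T
~P & ~Q = F & T = F
S nand (~P & ~Q) = T nand F = T
Thus (B) is true.

(C): Parsed as (~U -> ~S) & (Q & P)

~U = ~F = T
~S = ~T = F
~U -> ~S = T -> F = F
Q & P = F & T = F
(~U -> ~S) & (Q & P) = F & F = F
So (C) is false.

2 of the 3 statements are true ((A), (B)).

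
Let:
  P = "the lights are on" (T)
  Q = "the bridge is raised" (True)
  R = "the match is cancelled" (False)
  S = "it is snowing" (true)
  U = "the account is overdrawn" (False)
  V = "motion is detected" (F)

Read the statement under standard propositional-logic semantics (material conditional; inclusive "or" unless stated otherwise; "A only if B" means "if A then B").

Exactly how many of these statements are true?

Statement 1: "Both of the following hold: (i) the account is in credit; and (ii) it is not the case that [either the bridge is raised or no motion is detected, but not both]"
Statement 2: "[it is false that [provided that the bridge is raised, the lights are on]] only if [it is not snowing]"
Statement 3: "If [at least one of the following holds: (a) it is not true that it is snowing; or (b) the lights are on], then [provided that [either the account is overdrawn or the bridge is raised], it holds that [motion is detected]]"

2

Statement 1: In symbols: ~U & ~(Q xor ~V)

~U = ~F = T
~V = ~F = T
Q xor ~V = T xor T = F
~(Q xor ~V) = ~F = T
~U & ~(Q xor ~V) = T & T = T
So Statement 1 is true.

Statement 2: Formalization: ~(Q -> P) -> ~S

Q -> P = T -> T = T
~(Q -> P) = ~T = F
~S = ~T = F
~(Q -> P) -> ~S = F -> F = T
Hence Statement 2 is true.

Statement 3: Formalization: (~S | P) -> ((U | Q) -> V)

~S = ~T = F
~S | P = F | T = T
U | Q = F | T = T
(U | Q) -> V = T -> F = F
(~S | P) -> ((U | Q) -> V) = T -> F = F
So Statement 3 is false.

True statements: 2 (Statement 1, Statement 2).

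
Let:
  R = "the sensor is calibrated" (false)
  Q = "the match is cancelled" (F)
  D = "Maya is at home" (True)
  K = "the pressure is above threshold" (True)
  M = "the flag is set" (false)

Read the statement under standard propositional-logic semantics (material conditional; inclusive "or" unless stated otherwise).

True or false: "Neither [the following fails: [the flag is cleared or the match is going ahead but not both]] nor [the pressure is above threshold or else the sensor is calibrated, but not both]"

False

In symbols: ~(~M xor ~Q) nor (K xor R)

~M = ~F = T
~Q = ~F = T
~M xor ~Q = T xor T = F
~(~M xor ~Q) = ~F = T
K xor R = T xor F = T
~(~M xor ~Q) nor (K xor R) = T nor T = F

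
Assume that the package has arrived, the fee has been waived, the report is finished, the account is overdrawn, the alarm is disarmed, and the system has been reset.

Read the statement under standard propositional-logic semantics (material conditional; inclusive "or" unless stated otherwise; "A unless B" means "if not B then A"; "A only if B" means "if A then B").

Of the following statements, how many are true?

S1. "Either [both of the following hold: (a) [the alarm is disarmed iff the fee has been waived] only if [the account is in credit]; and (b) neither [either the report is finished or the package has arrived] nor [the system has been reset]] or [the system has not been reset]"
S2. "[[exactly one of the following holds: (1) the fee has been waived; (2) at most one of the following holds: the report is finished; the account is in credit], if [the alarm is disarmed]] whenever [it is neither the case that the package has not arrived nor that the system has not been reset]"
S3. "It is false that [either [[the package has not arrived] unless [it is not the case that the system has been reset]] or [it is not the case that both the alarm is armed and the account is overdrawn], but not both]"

Let U = "the alarm is armed" (False), Q = "the fee has been waived" (True), S = "the account is overdrawn" (True), R = "the report is finished" (True), P = "the package has arrived" (True), V = "the system has been reset" (True).

S1: In symbols: (((not U iff Q) -> not S) and ((R or P) nor V)) or not V

not U = not False = True
not U iff Q = True iff True = True
not S = not True = False
(not U iff Q) -> not S = True -> False = False
R or P = True or True = True
(R or P) nor V = True nor True = False
((not U iff Q) -> not S) and ((R or P) nor V) = False and False = False
not V = not True = False
(((not U iff Q) -> not S) and ((R or P) nor V)) or not V = False or False = False
Thus S1 is false.

S2: This is (not P nor not V) -> (not U -> (Q xor (R nand not S))).

not P = not True = False
not V = not True = False
not P nor not V = False nor False = True
not U = not False = True
not S = not True = False
R nand not S = True nand False = True
Q xor (R nand not S) = True xor True = False
not U -> (Q xor (R nand not S)) = True -> False = False
(not P nor not V) -> (not U -> (Q xor (R nand not S))) = True -> False = False
Thus S2 is false.

S3: This is not ((not P or not V) xor (U nand S)).

not P = not True = False
not V = not True = False
not P or not V = False or False = False
U nand S = False nand True = True
(not P or not V) xor (U nand S) = False xor True = True
not ((not P or not V) xor (U nand S)) = not True = False
Hence S3 is false.

True statements: 0 (none).

0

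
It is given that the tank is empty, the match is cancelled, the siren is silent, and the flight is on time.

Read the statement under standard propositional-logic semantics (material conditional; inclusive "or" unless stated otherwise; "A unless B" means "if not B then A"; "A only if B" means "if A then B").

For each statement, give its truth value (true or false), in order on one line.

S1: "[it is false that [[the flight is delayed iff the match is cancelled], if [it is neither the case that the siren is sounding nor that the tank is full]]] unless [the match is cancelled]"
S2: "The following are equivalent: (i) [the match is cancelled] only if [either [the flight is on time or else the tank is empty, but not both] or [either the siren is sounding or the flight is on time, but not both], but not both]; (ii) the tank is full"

Let R = "the siren is sounding" (F), P = "the tank is full" (F), S = "the flight is delayed" (F), Q = "the match is cancelled" (T).

S1: Parsed as ~((R nor P) -> (S <-> Q)) | Q

R nor P = F nor F = T
S <-> Q = F <-> T = F
(R nor P) -> (S <-> Q) = T -> F = F
~((R nor P) -> (S <-> Q)) = ~F = T
~((R nor P) -> (S <-> Q)) | Q = T | T = T
Hence S1 is true.

S2: Parsed as (Q -> ((~S xor ~P) xor (R xor ~S))) <-> P

~S = ~F = T
~P = ~F = T
~S xor ~P = T xor T = F
~S = ~F = T
R xor ~S = F xor T = T
(~S xor ~P) xor (R xor ~S) = F xor T = T
Q -> ((~S xor ~P) xor (R xor ~S)) = T -> T = T
(Q -> ((~S xor ~P) xor (R xor ~S))) <-> P = T <-> F = F
Thus S2 is false.

S1 true, S2 false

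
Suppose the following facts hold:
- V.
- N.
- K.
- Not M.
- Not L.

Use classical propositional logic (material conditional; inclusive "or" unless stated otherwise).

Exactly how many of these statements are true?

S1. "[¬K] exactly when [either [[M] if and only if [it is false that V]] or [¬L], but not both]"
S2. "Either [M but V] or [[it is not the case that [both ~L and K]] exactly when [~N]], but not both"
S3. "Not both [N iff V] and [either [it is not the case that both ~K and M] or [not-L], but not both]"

S1: In symbols: ¬K ↔ ((M ↔ ¬V) ⊕ ¬L)

¬K = ¬T = F
¬V = ¬T = F
M ↔ ¬V = F ↔ F = T
¬L = ¬F = T
(M ↔ ¬V) ⊕ ¬L = T ⊕ T = F
¬K ↔ ((M ↔ ¬V) ⊕ ¬L) = F ↔ F = T
Thus S1 is true.

S2: In symbols: (M ∧ V) ⊕ (¬(¬L ∧ K) ↔ ¬N)

M ∧ V = F ∧ T = F
¬L = ¬F = T
¬L ∧ K = T ∧ T = T
¬(¬L ∧ K) = ¬T = F
¬N = ¬T = F
¬(¬L ∧ K) ↔ ¬N = F ↔ F = T
(M ∧ V) ⊕ (¬(¬L ∧ K) ↔ ¬N) = F ⊕ T = T
Hence S2 is true.

S3: In symbols: (N ↔ V) ↑ ((¬K ↑ M) ⊕ ¬L)

N ↔ V = T ↔ T = T
¬K = ¬T = F
¬K ↑ M = F ↑ F = T
¬L = ¬F = T
(¬K ↑ M) ⊕ ¬L = T ⊕ T = F
(N ↔ V) ↑ ((¬K ↑ M) ⊕ ¬L) = T ↑ F = T
Hence S3 is true.

Count: 3.

3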